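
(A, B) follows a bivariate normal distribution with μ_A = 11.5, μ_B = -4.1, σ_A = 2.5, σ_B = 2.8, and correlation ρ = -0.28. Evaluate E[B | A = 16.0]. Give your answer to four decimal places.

The regression of B on A has slope ρ·σ_B/σ_A and passes through (μ_A, μ_B).
E[B | A=16.0] = -4.1 + (-0.28)·(2.8/2.5)·(16.0 − (11.5)) = -4.1 + (-0.3136)·(4.5) = -5.5112.

-5.5112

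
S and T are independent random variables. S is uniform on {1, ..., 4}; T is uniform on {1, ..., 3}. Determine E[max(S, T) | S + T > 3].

P(S + T > 3) = 3/4.
Summing max(S,T)·P(x,y) over outcomes with S + T > 3 gives 29/12.
E[max(S, T) | S + T > 3] = (29/12) / (3/4) = 29/9.

29/9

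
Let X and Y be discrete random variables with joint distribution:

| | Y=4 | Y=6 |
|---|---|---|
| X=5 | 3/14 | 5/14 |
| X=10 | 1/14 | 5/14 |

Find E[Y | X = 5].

21/4

P(X = 5) = 4/7.
Σ Y·P over the event = 4·(3/14) + 6·(5/14) = 3.
E[Y | X = 5] = (3) / (4/7) = 21/4.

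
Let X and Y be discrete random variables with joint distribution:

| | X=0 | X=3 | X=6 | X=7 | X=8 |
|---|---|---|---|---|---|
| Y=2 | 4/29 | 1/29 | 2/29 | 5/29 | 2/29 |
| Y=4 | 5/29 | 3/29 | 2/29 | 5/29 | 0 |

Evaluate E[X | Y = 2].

33/7

P(Y = 2) = 14/29.
Σ X·P over the event = 0·(4/29) + 3·(1/29) + 6·(2/29) + 7·(5/29) + 8·(2/29) = 66/29.
E[X | Y = 2] = (66/29) / (14/29) = 33/7.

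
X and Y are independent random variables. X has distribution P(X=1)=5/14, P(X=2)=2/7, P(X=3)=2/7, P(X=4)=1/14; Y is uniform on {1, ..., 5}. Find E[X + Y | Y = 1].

43/14

P(Y = 1) = 1/5.
Summing (X+Y)·P(x,y) over outcomes with Y = 1 gives 43/70.
E[X + Y | Y = 1] = (43/70) / (1/5) = 43/14.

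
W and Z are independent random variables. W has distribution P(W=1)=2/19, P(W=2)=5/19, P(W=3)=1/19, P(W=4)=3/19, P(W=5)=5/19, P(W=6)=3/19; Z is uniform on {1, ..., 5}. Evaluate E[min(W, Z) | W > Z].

121/51

P(W > Z) = 51/95.
Summing min(W,Z)·P(x,y) over outcomes with W > Z gives 121/95.
E[min(W, Z) | W > Z] = (121/95) / (51/95) = 121/51.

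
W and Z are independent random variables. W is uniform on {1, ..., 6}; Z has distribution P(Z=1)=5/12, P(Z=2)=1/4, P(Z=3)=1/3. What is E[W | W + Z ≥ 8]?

62/11

P(W + Z ≥ 8) = 11/72.
Summing W·P(x,y) over outcomes with W + Z ≥ 8 gives 31/36.
E[W | W + Z ≥ 8] = (31/36) / (11/72) = 62/11.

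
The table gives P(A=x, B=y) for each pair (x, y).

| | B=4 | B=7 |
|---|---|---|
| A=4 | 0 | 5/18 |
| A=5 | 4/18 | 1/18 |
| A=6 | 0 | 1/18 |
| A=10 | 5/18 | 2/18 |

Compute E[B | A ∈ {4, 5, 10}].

P(A ∈ {4, 5, 10}) = 17/18.
Σ B·P over the event = 7·(5/18) + 4·(4/18) + 7·(1/18) + 4·(5/18) + 7·(2/18) = 46/9.
E[B | A ∈ {4, 5, 10}] = (46/9) / (17/18) = 92/17.

92/17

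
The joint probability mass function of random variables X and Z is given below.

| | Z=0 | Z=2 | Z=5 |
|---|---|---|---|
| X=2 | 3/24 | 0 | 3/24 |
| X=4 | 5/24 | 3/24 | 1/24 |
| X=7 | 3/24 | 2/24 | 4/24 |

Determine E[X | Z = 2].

P(Z = 2) = 5/24.
Σ X·P over the event = 4·(3/24) + 7·(2/24) = 13/12.
E[X | Z = 2] = (13/12) / (5/24) = 26/5.

26/5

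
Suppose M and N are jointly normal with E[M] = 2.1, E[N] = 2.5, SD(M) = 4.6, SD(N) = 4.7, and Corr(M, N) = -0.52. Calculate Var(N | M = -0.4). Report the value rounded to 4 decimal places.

For a bivariate normal, Var(N | M=x) = σ_N²(1 − ρ²).
Var(N | M=-0.4) = (4.7)²·(1 − (-0.52)²) = 22.09·0.7296 = 16.1169.

16.1169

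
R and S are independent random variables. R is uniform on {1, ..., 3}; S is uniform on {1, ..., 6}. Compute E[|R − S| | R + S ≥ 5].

29/12

P(R + S ≥ 5) = 2/3.
Summing |R−S|·P(x,y) over outcomes with R + S ≥ 5 gives 29/18.
E[|R − S| | R + S ≥ 5] = (29/18) / (2/3) = 29/12.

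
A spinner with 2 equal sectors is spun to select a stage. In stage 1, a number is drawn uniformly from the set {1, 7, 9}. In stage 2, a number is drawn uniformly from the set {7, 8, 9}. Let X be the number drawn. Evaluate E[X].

41/6

E[X | stage 1] = (1+7+9)/3 = 17/3.
E[X | stage 2] = (7+8+9)/3 = 8.
By the law of total expectation,
E[X] = (1/2)·(17/3) + (1/2)·(8) = 41/6.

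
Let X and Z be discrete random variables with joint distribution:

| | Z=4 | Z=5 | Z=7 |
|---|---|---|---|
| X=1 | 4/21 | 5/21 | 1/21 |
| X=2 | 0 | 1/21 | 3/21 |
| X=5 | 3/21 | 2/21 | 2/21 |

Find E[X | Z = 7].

17/6

P(Z = 7) = 2/7.
Summing X·P(X=x,Z=y) over the conditioning event gives 17/21.
E[X | Z = 7] = (17/21) / (2/7) = 17/6.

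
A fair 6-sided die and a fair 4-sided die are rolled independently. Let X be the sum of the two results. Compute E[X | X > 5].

P(X > 5) = 7/12.
Σ over the event: 6·1/6 + 7·1/6 + 8·1/8 + 9·1/12 + 10·1/24 = 13/3.
E[X | X > 5] = (13/3) / (7/12) = 52/7.

52/7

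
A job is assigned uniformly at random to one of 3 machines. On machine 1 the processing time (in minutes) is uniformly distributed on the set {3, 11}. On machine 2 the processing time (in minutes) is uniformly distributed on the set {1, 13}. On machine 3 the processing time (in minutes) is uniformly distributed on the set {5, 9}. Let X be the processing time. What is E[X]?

7

E[X | machine 1] = (3+11)/2 = 7.
E[X | machine 2] = (1+13)/2 = 7.
E[X | machine 3] = (5+9)/2 = 7.
By the law of total expectation,
E[X] = (1/3)·(7) + (1/3)·(7) + (1/3)·(7) = 7.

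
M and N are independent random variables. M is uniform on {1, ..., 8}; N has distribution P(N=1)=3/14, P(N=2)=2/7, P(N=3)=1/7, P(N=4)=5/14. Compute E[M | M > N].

427/75

P(M > N) = 75/112.
Summing M·P(x,y) over outcomes with M > N gives 61/16.
E[M | M > N] = (61/16) / (75/112) = 427/75.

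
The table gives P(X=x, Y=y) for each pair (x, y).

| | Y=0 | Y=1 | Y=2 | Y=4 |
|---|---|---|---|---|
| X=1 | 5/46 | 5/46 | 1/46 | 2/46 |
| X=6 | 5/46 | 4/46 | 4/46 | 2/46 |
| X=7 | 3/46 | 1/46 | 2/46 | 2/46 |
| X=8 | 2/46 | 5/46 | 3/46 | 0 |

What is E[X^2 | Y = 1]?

518/15

P(Y = 1) = 15/46.
Σ X^2·P over the event = 1·(5/46) + 36·(4/46) + 49·(1/46) + 64·(5/46) = 259/23.
E[X^2 | Y = 1] = (259/23) / (15/46) = 518/15.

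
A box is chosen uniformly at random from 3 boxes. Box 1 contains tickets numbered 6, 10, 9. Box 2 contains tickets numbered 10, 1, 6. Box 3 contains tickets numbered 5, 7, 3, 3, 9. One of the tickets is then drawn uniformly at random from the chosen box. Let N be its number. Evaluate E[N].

97/15

E[N | box 1] = (6+10+9)/3 = 25/3.
E[N | box 2] = (10+1+6)/3 = 17/3.
E[N | box 3] = (5+7+3+3+9)/5 = 27/5.
By the law of total expectation,
E[N] = (1/3)·(25/3) + (1/3)·(17/3) + (1/3)·(27/5) = 97/15.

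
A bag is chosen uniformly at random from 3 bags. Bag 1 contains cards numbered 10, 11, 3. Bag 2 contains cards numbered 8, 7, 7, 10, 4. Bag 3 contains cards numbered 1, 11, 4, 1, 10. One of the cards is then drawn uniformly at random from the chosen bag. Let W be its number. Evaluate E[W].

E[W | bag 1] = (10+11+3)/3 = 8.
E[W | bag 2] = (8+7+7+10+4)/5 = 36/5.
E[W | bag 3] = (1+11+4+1+10)/5 = 27/5.
By the law of total expectation,
E[W] = (1/3)·(8) + (1/3)·(36/5) + (1/3)·(27/5) = 103/15.

103/15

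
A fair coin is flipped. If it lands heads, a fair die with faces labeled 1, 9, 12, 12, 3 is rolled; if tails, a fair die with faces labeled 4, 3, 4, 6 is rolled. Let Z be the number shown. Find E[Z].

E[Z | heads] = (1+9+12+12+3)/5 = 37/5.
E[Z | tails] = (4+3+4+6)/4 = 17/4.
E[Z] = (1/2)·(37/5) + (1/2)·(17/4) = 233/40.

233/40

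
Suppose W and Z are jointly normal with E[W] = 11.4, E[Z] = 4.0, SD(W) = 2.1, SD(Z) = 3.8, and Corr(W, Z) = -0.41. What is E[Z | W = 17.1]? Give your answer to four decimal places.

-0.2289

E[Z | W=x] = μ_Z + ρ(σ_Z/σ_W)(x − μ_W) for jointly normal variables.
E[Z | W=17.1] = 4.0 + (-0.41)·(3.8/2.1)·(17.1 − (11.4)) = 4.0 + (-0.741905)·(5.7) = -0.2289.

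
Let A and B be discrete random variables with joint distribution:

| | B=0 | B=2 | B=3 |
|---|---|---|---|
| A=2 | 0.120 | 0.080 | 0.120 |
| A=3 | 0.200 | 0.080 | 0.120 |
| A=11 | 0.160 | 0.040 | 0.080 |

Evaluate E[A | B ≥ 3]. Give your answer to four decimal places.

P(B ≥ 3) = 0.320.
Summing A·P(A=x,B=y) over the conditioning event gives 1.480.
E[A | B ≥ 3] = (1.480) / (0.320) = 4.6250.

4.6250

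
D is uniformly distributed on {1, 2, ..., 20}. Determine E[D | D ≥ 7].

27/2

P(D ≥ 7) = 7/10.
E[D | D ≥ 7] = (189/20) / (7/10) = 27/2.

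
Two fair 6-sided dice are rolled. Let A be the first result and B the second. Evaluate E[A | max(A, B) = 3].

12/5

Outcomes with max(A, B) = 3: (1,3), (2,3), (3,1), (3,2), (3,3), each with probability 1/36.
E[A | max(A, B) = 3] = (1 + 2 + 3 + 3 + 3) / 5 = 12/5.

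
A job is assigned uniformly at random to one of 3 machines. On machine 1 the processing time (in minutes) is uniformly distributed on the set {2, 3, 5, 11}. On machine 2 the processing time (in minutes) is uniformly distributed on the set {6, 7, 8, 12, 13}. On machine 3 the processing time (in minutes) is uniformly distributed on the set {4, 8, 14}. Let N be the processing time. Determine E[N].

E[N | machine 1] = (2+3+5+11)/4 = 21/4.
E[N | machine 2] = (6+7+8+12+13)/5 = 46/5.
E[N | machine 3] = (4+8+14)/3 = 26/3.
E[N] = (1/3)·(21/4) + (1/3)·(46/5) + (1/3)·(26/3) = 1387/180.

1387/180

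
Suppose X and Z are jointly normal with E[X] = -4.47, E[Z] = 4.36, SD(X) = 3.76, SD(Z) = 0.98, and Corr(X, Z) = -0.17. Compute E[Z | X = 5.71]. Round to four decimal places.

The regression of Z on X has slope ρ·σ_Z/σ_X and passes through (μ_X, μ_Z).
E[Z | X=5.71] = 4.36 + (-0.17)·(0.98/3.76)·(5.71 − (-4.47)) = 4.36 + (-0.044309)·(10.18) = 3.9089.

3.9089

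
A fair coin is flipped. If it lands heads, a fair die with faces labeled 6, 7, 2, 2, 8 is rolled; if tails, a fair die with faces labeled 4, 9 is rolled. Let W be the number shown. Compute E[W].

23/4

E[W | heads] = (6+7+2+2+8)/5 = 5.
E[W | tails] = (4+9)/2 = 13/2.
E[W] = (1/2)·(5) + (1/2)·(13/2) = 23/4.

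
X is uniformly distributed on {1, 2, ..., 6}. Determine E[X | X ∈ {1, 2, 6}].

P(X ∈ {1, 2, 6}) = 1/2.
Σ over the event: 1·1/6 + 2·1/6 + 6·1/6 = 3/2.
E[X | X ∈ {1, 2, 6}] = (3/2) / (1/2) = 3.

3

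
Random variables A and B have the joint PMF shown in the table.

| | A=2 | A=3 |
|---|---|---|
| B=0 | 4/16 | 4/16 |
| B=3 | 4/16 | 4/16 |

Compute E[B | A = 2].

P(A = 2) = 1/2.
Σ B·P over the event = 0·(4/16) + 3·(4/16) = 3/4.
E[B | A = 2] = (3/4) / (1/2) = 3/2.

3/2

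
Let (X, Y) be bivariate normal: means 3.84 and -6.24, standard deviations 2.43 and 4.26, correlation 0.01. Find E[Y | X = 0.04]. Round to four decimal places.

-6.3066

The regression of Y on X has slope ρ·σ_Y/σ_X and passes through (μ_X, μ_Y).
E[Y | X=0.04] = -6.24 + (0.01)·(4.26/2.43)·(0.04 − (3.84)) = -6.24 + (0.017531)·(-3.8) = -6.3066.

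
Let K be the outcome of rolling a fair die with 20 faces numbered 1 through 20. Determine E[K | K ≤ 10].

Given K ≤ 10, K is equally likely to be any of {1, 2, 3, 4, 5, 6, 7, 8, 9, 10}.
E[K | K ≤ 10] = (1 + 2 + 3 + 4 + 5 + 6 + 7 + 8 + 9 + 10) / 10 = 11/2.

11/2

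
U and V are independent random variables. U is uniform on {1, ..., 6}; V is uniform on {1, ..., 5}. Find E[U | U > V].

14/3

P(U > V) = 1/2.
Summing U·P(x,y) over outcomes with U > V gives 7/3.
E[U | U > V] = (7/3) / (1/2) = 14/3.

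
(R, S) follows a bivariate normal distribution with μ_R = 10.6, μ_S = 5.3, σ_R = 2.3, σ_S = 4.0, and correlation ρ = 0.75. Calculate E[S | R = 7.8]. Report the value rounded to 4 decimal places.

1.6478

For a bivariate normal, E[S | R=x] = μ_S + ρ·(σ_S/σ_R)·(x − μ_R).
E[S | R=7.8] = 5.3 + (0.75)·(4.0/2.3)·(7.8 − (10.6)) = 5.3 + (1.30435)·(-2.8) = 1.6478.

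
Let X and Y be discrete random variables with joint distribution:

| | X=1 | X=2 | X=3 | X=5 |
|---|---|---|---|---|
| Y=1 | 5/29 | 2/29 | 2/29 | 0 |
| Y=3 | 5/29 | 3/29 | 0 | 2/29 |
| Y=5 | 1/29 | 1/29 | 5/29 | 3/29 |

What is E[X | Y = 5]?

P(Y = 5) = 10/29.
Σ X·P over the event = 1·(1/29) + 2·(1/29) + 3·(5/29) + 5·(3/29) = 33/29.
E[X | Y = 5] = (33/29) / (10/29) = 33/10.

33/10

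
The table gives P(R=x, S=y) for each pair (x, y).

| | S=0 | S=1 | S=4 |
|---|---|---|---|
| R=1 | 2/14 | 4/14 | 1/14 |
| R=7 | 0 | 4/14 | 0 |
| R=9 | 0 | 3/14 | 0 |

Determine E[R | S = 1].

59/11

P(S = 1) = 11/14.
Σ R·P over the event = 1·(4/14) + 7·(4/14) + 9·(3/14) = 59/14.
E[R | S = 1] = (59/14) / (11/14) = 59/11.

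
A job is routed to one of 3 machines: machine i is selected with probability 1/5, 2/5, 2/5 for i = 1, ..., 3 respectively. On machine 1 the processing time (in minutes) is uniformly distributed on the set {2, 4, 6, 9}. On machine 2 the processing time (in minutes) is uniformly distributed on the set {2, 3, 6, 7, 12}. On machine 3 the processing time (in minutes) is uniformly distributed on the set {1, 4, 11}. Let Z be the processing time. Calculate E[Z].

67/12

E[Z | machine 1] = (2+4+6+9)/4 = 21/4.
E[Z | machine 2] = (2+3+6+7+12)/5 = 6.
E[Z | machine 3] = (1+4+11)/3 = 16/3.
E[Z] = (1/5)·(21/4) + (2/5)·(6) + (2/5)·(16/3) = 67/12.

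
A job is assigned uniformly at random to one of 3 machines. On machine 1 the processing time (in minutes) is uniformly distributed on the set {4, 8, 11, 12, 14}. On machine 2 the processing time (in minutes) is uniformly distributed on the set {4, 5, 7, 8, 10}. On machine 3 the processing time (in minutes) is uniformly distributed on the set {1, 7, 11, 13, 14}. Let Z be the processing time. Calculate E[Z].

E[Z | machine 1] = (4+8+11+12+14)/5 = 49/5.
E[Z | machine 2] = (4+5+7+8+10)/5 = 34/5.
E[Z | machine 3] = (1+7+11+13+14)/5 = 46/5.
By the law of total expectation,
E[Z] = (1/3)·(49/5) + (1/3)·(34/5) + (1/3)·(46/5) = 43/5.

43/5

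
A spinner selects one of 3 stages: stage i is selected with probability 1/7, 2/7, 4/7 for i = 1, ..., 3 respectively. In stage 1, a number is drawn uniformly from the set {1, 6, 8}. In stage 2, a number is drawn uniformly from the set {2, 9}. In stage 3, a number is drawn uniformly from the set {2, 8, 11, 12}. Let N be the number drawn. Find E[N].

E[N | stage 1] = (1+6+8)/3 = 5.
E[N | stage 2] = (2+9)/2 = 11/2.
E[N | stage 3] = (2+8+11+12)/4 = 33/4.
E[N] = (1/7)·(5) + (2/7)·(11/2) + (4/7)·(33/4) = 7.

7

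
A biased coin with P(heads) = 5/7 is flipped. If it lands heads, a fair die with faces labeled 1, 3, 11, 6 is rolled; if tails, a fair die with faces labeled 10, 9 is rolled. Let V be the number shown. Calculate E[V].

E[V | heads] = (1+3+11+6)/4 = 21/4.
E[V | tails] = (10+9)/2 = 19/2.
E[V] = (5/7)·(21/4) + (2/7)·(19/2) = 181/28.

181/28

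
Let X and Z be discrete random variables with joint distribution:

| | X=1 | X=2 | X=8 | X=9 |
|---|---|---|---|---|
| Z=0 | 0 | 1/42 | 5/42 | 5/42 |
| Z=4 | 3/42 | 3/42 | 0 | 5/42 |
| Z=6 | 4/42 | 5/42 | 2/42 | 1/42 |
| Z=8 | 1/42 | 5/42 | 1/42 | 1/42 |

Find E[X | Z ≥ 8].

P(Z ≥ 8) = 4/21.
Σ X·P over the event = 1·(1/42) + 2·(5/42) + 8·(1/42) + 9·(1/42) = 2/3.
E[X | Z ≥ 8] = (2/3) / (4/21) = 7/2.

7/2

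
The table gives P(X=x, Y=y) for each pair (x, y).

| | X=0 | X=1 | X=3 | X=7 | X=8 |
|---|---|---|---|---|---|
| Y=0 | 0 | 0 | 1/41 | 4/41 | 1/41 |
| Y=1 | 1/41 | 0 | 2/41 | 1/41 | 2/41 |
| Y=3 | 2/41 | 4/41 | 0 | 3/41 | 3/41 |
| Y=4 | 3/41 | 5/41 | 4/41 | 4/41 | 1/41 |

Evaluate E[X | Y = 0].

P(Y = 0) = 6/41.
Σ X·P over the event = 3·(1/41) + 7·(4/41) + 8·(1/41) = 39/41.
E[X | Y = 0] = (39/41) / (6/41) = 13/2.

13/2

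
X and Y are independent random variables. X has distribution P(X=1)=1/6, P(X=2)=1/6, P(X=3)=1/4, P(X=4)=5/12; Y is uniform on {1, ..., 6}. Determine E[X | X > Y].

P(X > Y) = 23/72.
Summing X·P(x,y) over outcomes with X > Y gives 41/36.
E[X | X > Y] = (41/36) / (23/72) = 82/23.

82/23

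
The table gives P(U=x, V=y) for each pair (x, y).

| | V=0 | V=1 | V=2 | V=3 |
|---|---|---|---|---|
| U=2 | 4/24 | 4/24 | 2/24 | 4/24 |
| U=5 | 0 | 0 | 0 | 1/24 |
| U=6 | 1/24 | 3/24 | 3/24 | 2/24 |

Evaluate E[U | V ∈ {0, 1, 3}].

65/19

P(V ∈ {0, 1, 3}) = 19/24.
Σ U·P over the event = 2·(4/24) + 2·(4/24) + 2·(4/24) + 5·(1/24) + 6·(1/24) + 6·(3/24) + 6·(2/24) = 65/24.
E[U | V ∈ {0, 1, 3}] = (65/24) / (19/24) = 65/19.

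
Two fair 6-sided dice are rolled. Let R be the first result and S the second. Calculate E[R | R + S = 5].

5/2

Outcomes with R + S = 5: (1,4), (2,3), (3,2), (4,1), each with probability 1/36.
E[R | R + S = 5] = (1 + 2 + 3 + 4) / 4 = 5/2.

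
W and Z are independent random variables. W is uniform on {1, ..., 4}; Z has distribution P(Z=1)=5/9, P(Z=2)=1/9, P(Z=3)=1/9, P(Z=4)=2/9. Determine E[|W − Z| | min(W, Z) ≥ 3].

P(min(W, Z) ≥ 3) = 1/6.
Summing |W−Z|·P(x,y) over outcomes with min(W, Z) ≥ 3 gives 1/12.
E[|W − Z| | min(W, Z) ≥ 3] = (1/12) / (1/6) = 1/2.

1/2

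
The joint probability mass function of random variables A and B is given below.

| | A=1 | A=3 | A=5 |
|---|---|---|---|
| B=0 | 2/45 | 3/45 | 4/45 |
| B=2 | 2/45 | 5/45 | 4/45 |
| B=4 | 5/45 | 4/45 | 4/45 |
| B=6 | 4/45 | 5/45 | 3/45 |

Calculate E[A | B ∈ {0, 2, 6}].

P(B ∈ {0, 2, 6}) = 32/45.
Summing A·P(A=x,B=y) over the conditioning event gives 34/15.
E[A | B ∈ {0, 2, 6}] = (34/15) / (32/45) = 51/16.

51/16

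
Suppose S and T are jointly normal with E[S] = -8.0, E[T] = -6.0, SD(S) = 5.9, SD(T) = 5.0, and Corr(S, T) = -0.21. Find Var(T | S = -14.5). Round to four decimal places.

Var(T | S=x) = (1 − ρ²)·σ_T².
Var(T | S=-14.5) = (5.0)²·(1 − (-0.21)²) = 25·0.9559 = 23.8975.

23.8975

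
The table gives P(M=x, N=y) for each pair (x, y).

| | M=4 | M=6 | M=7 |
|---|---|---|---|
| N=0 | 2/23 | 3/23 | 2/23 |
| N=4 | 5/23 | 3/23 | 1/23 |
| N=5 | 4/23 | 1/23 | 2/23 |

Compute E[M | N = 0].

P(N = 0) = 7/23.
Σ M·P over the event = 4·(2/23) + 6·(3/23) + 7·(2/23) = 40/23.
E[M | N = 0] = (40/23) / (7/23) = 40/7.

40/7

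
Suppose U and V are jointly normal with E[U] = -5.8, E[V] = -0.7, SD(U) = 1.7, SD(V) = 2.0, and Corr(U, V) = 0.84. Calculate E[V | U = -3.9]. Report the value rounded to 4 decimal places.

For a bivariate normal, E[V | U=x] = μ_V + ρ·(σ_V/σ_U)·(x − μ_U).
E[V | U=-3.9] = -0.7 + (0.84)·(2.0/1.7)·(-3.9 − (-5.8)) = -0.7 + (0.988235)·(1.9) = 1.1776.

1.1776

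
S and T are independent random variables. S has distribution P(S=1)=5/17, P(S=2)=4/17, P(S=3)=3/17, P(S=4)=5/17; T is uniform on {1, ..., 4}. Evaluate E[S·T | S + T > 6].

176/13

P(S + T > 6) = 13/68.
Summing ST·P(x,y) over outcomes with S + T > 6 gives 44/17.
E[S·T | S + T > 6] = (44/17) / (13/68) = 176/13.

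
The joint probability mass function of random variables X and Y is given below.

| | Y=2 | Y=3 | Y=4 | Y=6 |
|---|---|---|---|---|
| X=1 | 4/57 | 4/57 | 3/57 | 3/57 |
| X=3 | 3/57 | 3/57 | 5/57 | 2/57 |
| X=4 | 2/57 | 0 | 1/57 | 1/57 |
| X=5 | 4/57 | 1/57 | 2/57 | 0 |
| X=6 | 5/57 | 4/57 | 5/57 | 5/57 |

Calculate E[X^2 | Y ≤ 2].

343/18

P(Y ≤ 2) = 6/19.
Σ X^2·P over the event = 1·(4/57) + 9·(3/57) + 16·(2/57) + 25·(4/57) + 36·(5/57) = 343/57.
E[X^2 | Y ≤ 2] = (343/57) / (6/19) = 343/18.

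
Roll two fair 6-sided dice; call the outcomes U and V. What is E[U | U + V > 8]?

P(U + V > 8) = 5/18.
Summing U·P(x,y) over outcomes with U + V > 8 gives 25/18.
E[U | U + V > 8] = (25/18) / (5/18) = 5.

5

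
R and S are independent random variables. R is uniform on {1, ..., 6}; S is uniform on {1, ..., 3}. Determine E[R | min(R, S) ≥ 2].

4

Outcomes with min(R, S) ≥ 2: (2,2), (2,3), (3,2), (3,3), (4,2), (4,3), (5,2), (5,3), (6,2), (6,3), each with probability 1/18.
E[R | min(R, S) ≥ 2] = (2 + 2 + 3 + 3 + 4 + 4 + 5 + 5 + 6 + 6) / 10 = 4.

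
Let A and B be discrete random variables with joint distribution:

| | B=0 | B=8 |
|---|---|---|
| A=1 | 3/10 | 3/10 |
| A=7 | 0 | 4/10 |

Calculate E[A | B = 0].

P(B = 0) = 3/10.
Σ A·P over the event = 1·(3/10) = 3/10.
E[A | B = 0] = (3/10) / (3/10) = 1.

1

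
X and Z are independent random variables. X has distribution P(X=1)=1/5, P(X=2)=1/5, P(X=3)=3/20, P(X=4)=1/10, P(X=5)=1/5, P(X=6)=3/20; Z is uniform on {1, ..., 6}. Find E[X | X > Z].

220/47

P(X > Z) = 47/120.
Summing X·P(x,y) over outcomes with X > Z gives 11/6.
E[X | X > Z] = (11/6) / (47/120) = 220/47.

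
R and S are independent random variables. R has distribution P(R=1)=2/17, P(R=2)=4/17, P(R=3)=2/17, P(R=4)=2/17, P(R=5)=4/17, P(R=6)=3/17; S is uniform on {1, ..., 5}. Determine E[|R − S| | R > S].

P(R > S) = 9/17.
Summing |R−S|·P(x,y) over outcomes with R > S gives 107/85.
E[|R − S| | R > S] = (107/85) / (9/17) = 107/45.

107/45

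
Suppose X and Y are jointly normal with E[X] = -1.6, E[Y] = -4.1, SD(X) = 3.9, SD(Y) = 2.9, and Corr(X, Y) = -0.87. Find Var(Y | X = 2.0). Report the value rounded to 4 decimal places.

2.0445

Var(Y | X=x) = (1 − ρ²)·σ_Y².
Var(Y | X=2.0) = (2.9)²·(1 − (-0.87)²) = 8.41·0.2431 = 2.0445.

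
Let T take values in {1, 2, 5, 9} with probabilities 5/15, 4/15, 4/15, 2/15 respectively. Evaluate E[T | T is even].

P(T is even) = 4/15.
Σ over the event: 2·4/15 = 8/15.
E[T | T is even] = (8/15) / (4/15) = 2.

2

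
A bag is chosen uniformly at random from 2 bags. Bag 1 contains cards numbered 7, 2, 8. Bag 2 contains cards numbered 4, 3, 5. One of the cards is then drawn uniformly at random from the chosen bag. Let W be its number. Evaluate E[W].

29/6

E[W | bag 1] = (7+2+8)/3 = 17/3.
E[W | bag 2] = (4+3+5)/3 = 4.
E[W] = (1/2)·(17/3) + (1/2)·(4) = 29/6.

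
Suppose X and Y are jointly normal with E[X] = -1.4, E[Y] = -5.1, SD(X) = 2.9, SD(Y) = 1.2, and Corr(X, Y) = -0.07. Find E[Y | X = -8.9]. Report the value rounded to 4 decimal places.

-4.8828

The regression of Y on X has slope ρ·σ_Y/σ_X and passes through (μ_X, μ_Y).
E[Y | X=-8.9] = -5.1 + (-0.07)·(1.2/2.9)·(-8.9 − (-1.4)) = -5.1 + (-0.028966)·(-7.5) = -4.8828.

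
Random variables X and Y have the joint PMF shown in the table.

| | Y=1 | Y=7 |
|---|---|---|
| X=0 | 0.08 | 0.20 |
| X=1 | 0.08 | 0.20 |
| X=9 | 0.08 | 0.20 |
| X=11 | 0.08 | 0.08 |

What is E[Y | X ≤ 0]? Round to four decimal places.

P(X ≤ 0) = 0.28.
Σ Y·P over the event = 1·(0.08) + 7·(0.20) = 1.48.
E[Y | X ≤ 0] = (1.48) / (0.28) = 5.2857.

5.2857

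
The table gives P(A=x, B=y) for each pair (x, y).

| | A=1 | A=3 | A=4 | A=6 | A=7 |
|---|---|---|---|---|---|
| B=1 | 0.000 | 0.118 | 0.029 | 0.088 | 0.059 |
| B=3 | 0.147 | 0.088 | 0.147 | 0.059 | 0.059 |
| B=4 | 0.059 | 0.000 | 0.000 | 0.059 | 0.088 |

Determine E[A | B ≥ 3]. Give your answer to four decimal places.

3.9589

P(B ≥ 3) = 0.706.
Summing A·P(A=x,B=y) over the conditioning event gives 2.795.
E[A | B ≥ 3] = (2.795) / (0.706) = 3.9589.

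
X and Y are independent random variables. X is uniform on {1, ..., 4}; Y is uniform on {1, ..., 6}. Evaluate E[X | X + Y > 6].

P(X + Y > 6) = 5/12.
Summing X·P(x,y) over outcomes with X + Y > 6 gives 5/4.
E[X | X + Y > 6] = (5/4) / (5/12) = 3.

3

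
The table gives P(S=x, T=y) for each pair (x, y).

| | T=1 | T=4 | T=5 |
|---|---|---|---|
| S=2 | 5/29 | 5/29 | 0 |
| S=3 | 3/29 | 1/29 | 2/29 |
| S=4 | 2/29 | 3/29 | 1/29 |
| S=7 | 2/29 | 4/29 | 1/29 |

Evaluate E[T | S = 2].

5/2

P(S = 2) = 10/29.
Σ T·P over the event = 1·(5/29) + 4·(5/29) = 25/29.
E[T | S = 2] = (25/29) / (10/29) = 5/2.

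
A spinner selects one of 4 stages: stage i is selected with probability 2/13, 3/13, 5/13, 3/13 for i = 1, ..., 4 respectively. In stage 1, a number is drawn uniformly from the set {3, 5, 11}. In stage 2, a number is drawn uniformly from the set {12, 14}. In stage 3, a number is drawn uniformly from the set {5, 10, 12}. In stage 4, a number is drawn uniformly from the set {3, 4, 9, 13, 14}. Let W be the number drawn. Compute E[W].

E[W | stage 1] = (3+5+11)/3 = 19/3.
E[W | stage 2] = (12+14)/2 = 13.
E[W | stage 3] = (5+10+12)/3 = 9.
E[W | stage 4] = (3+4+9+13+14)/5 = 43/5.
E[W] = (2/13)·(19/3) + (3/13)·(13) + (5/13)·(9) + (3/13)·(43/5) = 1837/195.

1837/195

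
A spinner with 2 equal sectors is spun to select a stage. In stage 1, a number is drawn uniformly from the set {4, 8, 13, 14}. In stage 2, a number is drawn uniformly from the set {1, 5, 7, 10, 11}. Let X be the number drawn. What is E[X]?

331/40

E[X | stage 1] = (4+8+13+14)/4 = 39/4.
E[X | stage 2] = (1+5+7+10+11)/5 = 34/5.
By the law of total expectation,
E[X] = (1/2)·(39/4) + (1/2)·(34/5) = 331/40.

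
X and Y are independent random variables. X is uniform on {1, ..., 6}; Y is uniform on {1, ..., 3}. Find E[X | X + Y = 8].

P(X + Y = 8) = 1/9.
Summing X·P(x,y) over outcomes with X + Y = 8 gives 11/18.
E[X | X + Y = 8] = (11/18) / (1/9) = 11/2.

11/2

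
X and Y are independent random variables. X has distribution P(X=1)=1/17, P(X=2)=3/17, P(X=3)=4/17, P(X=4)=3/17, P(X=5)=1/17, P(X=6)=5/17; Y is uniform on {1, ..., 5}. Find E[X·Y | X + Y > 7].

P(X + Y > 7) = 33/85.
Summing XY·P(x,y) over outcomes with X + Y > 7 gives 648/85.
E[X·Y | X + Y > 7] = (648/85) / (33/85) = 216/11.

216/11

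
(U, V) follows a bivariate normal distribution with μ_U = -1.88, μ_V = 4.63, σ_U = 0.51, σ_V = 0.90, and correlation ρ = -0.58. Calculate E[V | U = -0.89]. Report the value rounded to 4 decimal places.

The regression of V on U has slope ρ·σ_V/σ_U and passes through (μ_U, μ_V).
E[V | U=-0.89] = 4.63 + (-0.58)·(0.90/0.51)·(-0.89 − (-1.88)) = 4.63 + (-1.0235)·(0.99) = 3.6167.

3.6167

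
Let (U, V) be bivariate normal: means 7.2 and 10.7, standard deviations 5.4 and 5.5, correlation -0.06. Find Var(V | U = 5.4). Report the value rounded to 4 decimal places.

30.1411

For a bivariate normal, Var(V | U=x) = σ_V²(1 − ρ²).
Var(V | U=5.4) = (5.5)²·(1 − (-0.06)²) = 30.25·0.9964 = 30.1411.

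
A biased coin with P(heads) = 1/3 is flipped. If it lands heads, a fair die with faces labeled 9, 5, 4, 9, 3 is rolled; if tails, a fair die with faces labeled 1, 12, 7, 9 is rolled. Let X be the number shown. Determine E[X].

41/6

E[X | heads] = (9+5+4+9+3)/5 = 6.
E[X | tails] = (1+12+7+9)/4 = 29/4.
By the law of total expectation,
E[X] = (1/3)·(6) + (2/3)·(29/4) = 41/6.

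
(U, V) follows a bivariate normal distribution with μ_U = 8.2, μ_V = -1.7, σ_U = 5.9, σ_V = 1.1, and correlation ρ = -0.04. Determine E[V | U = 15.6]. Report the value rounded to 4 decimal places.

For a bivariate normal, E[V | U=x] = μ_V + ρ·(σ_V/σ_U)·(x − μ_U).
E[V | U=15.6] = -1.7 + (-0.04)·(1.1/5.9)·(15.6 − (8.2)) = -1.7 + (-0.0074576)·(7.4) = -1.7552.

-1.7552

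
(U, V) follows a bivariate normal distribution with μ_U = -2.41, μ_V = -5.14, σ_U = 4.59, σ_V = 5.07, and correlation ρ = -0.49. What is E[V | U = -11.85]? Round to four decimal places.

-0.0307

E[V | U=x] = μ_V + ρ(σ_V/σ_U)(x − μ_U) for jointly normal variables.
E[V | U=-11.85] = -5.14 + (-0.49)·(5.07/4.59)·(-11.85 − (-2.41)) = -5.14 + (-0.54124)·(-9.44) = -0.0307.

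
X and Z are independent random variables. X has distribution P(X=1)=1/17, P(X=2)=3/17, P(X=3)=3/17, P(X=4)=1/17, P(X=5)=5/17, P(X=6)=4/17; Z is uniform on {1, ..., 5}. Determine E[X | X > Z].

P(X > Z) = 52/85.
Summing X·P(x,y) over outcomes with X > Z gives 256/85.
E[X | X > Z] = (256/85) / (52/85) = 64/13.

64/13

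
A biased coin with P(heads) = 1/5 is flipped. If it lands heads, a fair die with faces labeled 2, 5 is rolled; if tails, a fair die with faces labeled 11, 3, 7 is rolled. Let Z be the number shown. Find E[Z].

E[Z | heads] = (2+5)/2 = 7/2.
E[Z | tails] = (11+3+7)/3 = 7.
E[Z] = (1/5)·(7/2) + (4/5)·(7) = 63/10.

63/10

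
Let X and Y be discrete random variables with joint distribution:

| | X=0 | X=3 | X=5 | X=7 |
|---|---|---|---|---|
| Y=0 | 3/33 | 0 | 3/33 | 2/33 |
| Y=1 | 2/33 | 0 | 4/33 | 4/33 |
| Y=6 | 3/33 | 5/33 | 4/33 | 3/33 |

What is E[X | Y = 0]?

P(Y = 0) = 8/33.
Σ X·P over the event = 0·(3/33) + 5·(3/33) + 7·(2/33) = 29/33.
E[X | Y = 0] = (29/33) / (8/33) = 29/8.

29/8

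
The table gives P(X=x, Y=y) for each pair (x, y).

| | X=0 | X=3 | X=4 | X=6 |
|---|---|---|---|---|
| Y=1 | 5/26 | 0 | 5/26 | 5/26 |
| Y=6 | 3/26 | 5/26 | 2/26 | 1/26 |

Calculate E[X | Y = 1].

P(Y = 1) = 15/26.
Σ X·P over the event = 0·(5/26) + 4·(5/26) + 6·(5/26) = 25/13.
E[X | Y = 1] = (25/13) / (15/26) = 10/3.

10/3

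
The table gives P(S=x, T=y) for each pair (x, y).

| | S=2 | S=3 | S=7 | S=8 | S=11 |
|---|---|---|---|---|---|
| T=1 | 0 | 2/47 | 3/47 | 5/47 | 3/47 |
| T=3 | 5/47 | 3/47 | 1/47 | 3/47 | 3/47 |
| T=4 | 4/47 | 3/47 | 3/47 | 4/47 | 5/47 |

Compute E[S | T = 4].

125/19

P(T = 4) = 19/47.
Σ S·P over the event = 2·(4/47) + 3·(3/47) + 7·(3/47) + 8·(4/47) + 11·(5/47) = 125/47.
E[S | T = 4] = (125/47) / (19/47) = 125/19.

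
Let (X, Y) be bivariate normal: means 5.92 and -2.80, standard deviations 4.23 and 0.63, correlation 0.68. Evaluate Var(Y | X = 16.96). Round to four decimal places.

Var(Y | X=x) = (1 − ρ²)·σ_Y².
Var(Y | X=16.96) = (0.63)²·(1 − (0.68)²) = 0.3969·0.5376 = 0.2134.

0.2134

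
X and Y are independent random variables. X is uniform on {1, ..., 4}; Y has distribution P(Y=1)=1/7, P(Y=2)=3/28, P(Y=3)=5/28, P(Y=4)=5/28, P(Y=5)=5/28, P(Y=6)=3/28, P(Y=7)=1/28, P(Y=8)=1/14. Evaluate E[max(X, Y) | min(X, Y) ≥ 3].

P(min(X, Y) ≥ 3) = 3/8.
Summing max(X,Y)·P(x,y) over outcomes with min(X, Y) ≥ 3 gives 207/112.
E[max(X, Y) | min(X, Y) ≥ 3] = (207/112) / (3/8) = 69/14.

69/14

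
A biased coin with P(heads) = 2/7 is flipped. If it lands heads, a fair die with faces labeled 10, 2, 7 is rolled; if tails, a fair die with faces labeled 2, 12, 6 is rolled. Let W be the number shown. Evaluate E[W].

46/7

E[W | heads] = (10+2+7)/3 = 19/3.
E[W | tails] = (2+12+6)/3 = 20/3.
By the law of total expectation,
E[W] = (2/7)·(19/3) + (5/7)·(20/3) = 46/7.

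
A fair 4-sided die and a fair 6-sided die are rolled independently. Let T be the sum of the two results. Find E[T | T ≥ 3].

P(T ≥ 3) = 23/24.
Σ over the event: 3·1/12 + 4·1/8 + 5·1/6 + 6·1/6 + 7·1/6 + 8·1/8 + 9·1/12 + 10·1/24 = 71/12.
E[T | T ≥ 3] = (71/12) / (23/24) = 142/23.

142/23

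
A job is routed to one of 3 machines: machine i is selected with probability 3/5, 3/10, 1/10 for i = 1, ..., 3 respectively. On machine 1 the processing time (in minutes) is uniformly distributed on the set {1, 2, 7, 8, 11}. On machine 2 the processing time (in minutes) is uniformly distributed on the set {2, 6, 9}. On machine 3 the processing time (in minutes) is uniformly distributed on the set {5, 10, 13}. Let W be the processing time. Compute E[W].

917/150

E[W | machine 1] = (1+2+7+8+11)/5 = 29/5.
E[W | machine 2] = (2+6+9)/3 = 17/3.
E[W | machine 3] = (5+10+13)/3 = 28/3.
E[W] = (3/5)·(29/5) + (3/10)·(17/3) + (1/10)·(28/3) = 917/150.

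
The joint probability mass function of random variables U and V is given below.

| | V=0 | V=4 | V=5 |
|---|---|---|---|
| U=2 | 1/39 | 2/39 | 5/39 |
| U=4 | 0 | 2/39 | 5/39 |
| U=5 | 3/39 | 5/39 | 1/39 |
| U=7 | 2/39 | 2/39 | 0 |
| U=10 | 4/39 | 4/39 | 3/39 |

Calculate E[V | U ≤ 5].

91/24

P(U ≤ 5) = 8/13.
Summing V·P(U=x,V=y) over the conditioning event gives 7/3.
E[V | U ≤ 5] = (7/3) / (8/13) = 91/24.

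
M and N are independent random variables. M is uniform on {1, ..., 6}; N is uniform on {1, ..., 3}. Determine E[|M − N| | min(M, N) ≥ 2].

Outcomes with min(M, N) ≥ 2: (2,2), (2,3), (3,2), (3,3), (4,2), (4,3), (5,2), (5,3), (6,2), (6,3), each with probability 1/18.
E[|M − N| | min(M, N) ≥ 2] = (0 + 1 + 1 + 0 + 2 + 1 + 3 + 2 + 4 + 3) / 10 = 17/10.

17/10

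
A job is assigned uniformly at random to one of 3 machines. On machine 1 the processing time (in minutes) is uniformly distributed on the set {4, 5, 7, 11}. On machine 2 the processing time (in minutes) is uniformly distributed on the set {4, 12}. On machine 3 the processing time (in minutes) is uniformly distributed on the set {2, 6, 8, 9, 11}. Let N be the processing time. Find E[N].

E[N | machine 1] = (4+5+7+11)/4 = 27/4.
E[N | machine 2] = (4+12)/2 = 8.
E[N | machine 3] = (2+6+8+9+11)/5 = 36/5.
E[N] = (1/3)·(27/4) + (1/3)·(8) + (1/3)·(36/5) = 439/60.

439/60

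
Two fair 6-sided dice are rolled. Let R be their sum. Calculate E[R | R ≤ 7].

16/3

P(R ≤ 7) = 7/12.
Σ over the event: 2·1/36 + 3·1/18 + 4·1/12 + 5·1/9 + 6·5/36 + 7·1/6 = 28/9.
E[R | R ≤ 7] = (28/9) / (7/12) = 16/3.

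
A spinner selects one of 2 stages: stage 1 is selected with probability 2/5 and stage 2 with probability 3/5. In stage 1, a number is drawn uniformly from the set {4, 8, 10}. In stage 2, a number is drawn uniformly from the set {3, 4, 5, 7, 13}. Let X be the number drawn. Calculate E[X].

E[X | stage 1] = (4+8+10)/3 = 22/3.
E[X | stage 2] = (3+4+5+7+13)/5 = 32/5.
E[X] = (2/5)·(22/3) + (3/5)·(32/5) = 508/75.

508/75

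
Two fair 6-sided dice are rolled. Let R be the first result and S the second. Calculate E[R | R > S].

P(R > S) = 5/12.
Summing R·P(x,y) over outcomes with R > S gives 35/18.
E[R | R > S] = (35/18) / (5/12) = 14/3.

14/3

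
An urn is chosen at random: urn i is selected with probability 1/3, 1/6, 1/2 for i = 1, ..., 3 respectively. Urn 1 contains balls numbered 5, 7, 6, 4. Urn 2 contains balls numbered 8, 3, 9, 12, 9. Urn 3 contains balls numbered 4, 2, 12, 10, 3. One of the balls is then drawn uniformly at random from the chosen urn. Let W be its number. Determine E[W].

E[W | urn 1] = (5+7+6+4)/4 = 11/2.
E[W | urn 2] = (8+3+9+12+9)/5 = 41/5.
E[W | urn 3] = (4+2+12+10+3)/5 = 31/5.
By the law of total expectation,
E[W] = (1/3)·(11/2) + (1/6)·(41/5) + (1/2)·(31/5) = 63/10.

63/10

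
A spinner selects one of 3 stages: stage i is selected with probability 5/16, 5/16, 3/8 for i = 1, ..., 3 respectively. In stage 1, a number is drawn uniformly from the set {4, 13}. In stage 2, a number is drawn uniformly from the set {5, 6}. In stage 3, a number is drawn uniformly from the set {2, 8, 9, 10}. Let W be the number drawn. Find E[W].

E[W | stage 1] = (4+13)/2 = 17/2.
E[W | stage 2] = (5+6)/2 = 11/2.
E[W | stage 3] = (2+8+9+10)/4 = 29/4.
E[W] = (5/16)·(17/2) + (5/16)·(11/2) + (3/8)·(29/4) = 227/32.

227/32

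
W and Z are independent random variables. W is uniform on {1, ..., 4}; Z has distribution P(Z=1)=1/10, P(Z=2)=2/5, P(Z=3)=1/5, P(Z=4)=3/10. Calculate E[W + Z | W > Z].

70/13

P(W > Z) = 13/40.
Summing (W+Z)·P(x,y) over outcomes with W > Z gives 7/4.
E[W + Z | W > Z] = (7/4) / (13/40) = 70/13.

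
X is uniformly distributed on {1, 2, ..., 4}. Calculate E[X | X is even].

Given X is even, X is equally likely to be any of {2, 4}.
E[X | X is even] = (2 + 4) / 2 = 3.

3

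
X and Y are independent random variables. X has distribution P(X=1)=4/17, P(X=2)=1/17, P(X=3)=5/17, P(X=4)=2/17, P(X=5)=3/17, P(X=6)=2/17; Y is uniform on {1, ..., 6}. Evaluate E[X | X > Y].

176/39

P(X > Y) = 13/34.
Summing X·P(x,y) over outcomes with X > Y gives 88/51.
E[X | X > Y] = (88/51) / (13/34) = 176/39.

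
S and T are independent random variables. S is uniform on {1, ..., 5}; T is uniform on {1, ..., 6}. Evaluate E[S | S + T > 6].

11/3

P(S + T > 6) = 1/2.
Summing S·P(x,y) over outcomes with S + T > 6 gives 11/6.
E[S | S + T > 6] = (11/6) / (1/2) = 11/3.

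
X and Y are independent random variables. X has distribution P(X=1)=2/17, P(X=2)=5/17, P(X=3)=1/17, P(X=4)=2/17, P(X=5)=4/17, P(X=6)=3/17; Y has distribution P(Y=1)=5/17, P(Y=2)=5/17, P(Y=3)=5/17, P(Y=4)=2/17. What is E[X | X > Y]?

P(X > Y) = 184/289.
Summing X·P(x,y) over outcomes with X > Y gives 846/289.
E[X | X > Y] = (846/289) / (184/289) = 423/92.

423/92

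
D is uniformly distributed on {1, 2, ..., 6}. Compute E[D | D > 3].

Given D > 3, D is equally likely to be any of {4, 5, 6}.
E[D | D > 3] = (4 + 5 + 6) / 3 = 5.

5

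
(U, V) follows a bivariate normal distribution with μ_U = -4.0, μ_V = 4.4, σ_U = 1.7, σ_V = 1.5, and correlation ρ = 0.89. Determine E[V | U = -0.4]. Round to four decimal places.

7.2271

The regression of V on U has slope ρ·σ_V/σ_U and passes through (μ_U, μ_V).
E[V | U=-0.4] = 4.4 + (0.89)·(1.5/1.7)·(-0.4 − (-4.0)) = 4.4 + (0.785294)·(3.6) = 7.2271.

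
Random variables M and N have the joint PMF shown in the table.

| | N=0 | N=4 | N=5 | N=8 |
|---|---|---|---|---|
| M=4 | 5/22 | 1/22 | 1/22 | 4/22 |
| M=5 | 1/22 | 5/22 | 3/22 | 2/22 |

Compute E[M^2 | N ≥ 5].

41/2

P(N ≥ 5) = 5/11.
Σ M^2·P over the event = 16·(1/22) + 16·(4/22) + 25·(3/22) + 25·(2/22) = 205/22.
E[M^2 | N ≥ 5] = (205/22) / (5/11) = 41/2.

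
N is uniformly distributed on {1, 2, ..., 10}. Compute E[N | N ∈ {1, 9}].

5

P(N ∈ {1, 9}) = 1/5.
Σ over the event: 1·1/10 + 9·1/10 = 1.
E[N | N ∈ {1, 9}] = (1) / (1/5) = 5.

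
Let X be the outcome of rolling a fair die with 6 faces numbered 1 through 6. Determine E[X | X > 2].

9/2

Given X > 2, X is equally likely to be any of {3, 4, 5, 6}.
E[X | X > 2] = (3 + 4 + 5 + 6) / 4 = 9/2.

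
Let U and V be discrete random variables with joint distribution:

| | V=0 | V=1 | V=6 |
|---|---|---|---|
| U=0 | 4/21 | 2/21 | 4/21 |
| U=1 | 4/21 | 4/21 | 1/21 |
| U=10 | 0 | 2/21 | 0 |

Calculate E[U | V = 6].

P(V = 6) = 5/21.
Σ U·P over the event = 0·(4/21) + 1·(1/21) = 1/21.
E[U | V = 6] = (1/21) / (5/21) = 1/5.

1/5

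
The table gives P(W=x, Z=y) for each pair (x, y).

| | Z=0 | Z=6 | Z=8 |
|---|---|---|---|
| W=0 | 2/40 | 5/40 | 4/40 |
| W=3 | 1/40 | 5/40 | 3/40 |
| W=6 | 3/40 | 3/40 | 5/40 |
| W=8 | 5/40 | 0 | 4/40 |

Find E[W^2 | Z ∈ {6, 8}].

616/29

P(Z ∈ {6, 8}) = 29/40.
Summing W^2·P(W=x,Z=y) over the conditioning event gives 77/5.
E[W^2 | Z ∈ {6, 8}] = (77/5) / (29/40) = 616/29.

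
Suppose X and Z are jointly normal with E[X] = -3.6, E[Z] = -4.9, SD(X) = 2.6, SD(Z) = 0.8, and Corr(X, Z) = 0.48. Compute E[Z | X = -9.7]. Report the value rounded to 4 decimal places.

-5.8009

For a bivariate normal, E[Z | X=x] = μ_Z + ρ·(σ_Z/σ_X)·(x − μ_X).
E[Z | X=-9.7] = -4.9 + (0.48)·(0.8/2.6)·(-9.7 − (-3.6)) = -4.9 + (0.14769)·(-6.1) = -5.8009.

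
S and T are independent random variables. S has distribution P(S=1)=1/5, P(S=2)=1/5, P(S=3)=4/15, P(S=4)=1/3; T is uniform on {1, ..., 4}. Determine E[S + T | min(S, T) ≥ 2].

P(min(S, T) ≥ 2) = 3/5.
Summing (S+T)·P(x,y) over outcomes with min(S, T) ≥ 2 gives 37/10.
E[S + T | min(S, T) ≥ 2] = (37/10) / (3/5) = 37/6.

37/6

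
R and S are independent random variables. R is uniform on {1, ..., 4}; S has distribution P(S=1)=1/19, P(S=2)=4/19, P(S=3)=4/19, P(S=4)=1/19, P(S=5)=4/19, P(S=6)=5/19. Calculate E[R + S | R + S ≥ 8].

211/24

P(R + S ≥ 8) = 6/19.
Summing (R+S)·P(x,y) over outcomes with R + S ≥ 8 gives 211/76.
E[R + S | R + S ≥ 8] = (211/76) / (6/19) = 211/24.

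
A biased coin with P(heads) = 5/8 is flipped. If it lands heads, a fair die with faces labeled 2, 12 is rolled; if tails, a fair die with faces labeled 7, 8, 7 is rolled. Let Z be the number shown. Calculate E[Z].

E[Z | heads] = (2+12)/2 = 7.
E[Z | tails] = (7+8+7)/3 = 22/3.
By the law of total expectation,
E[Z] = (5/8)·(7) + (3/8)·(22/3) = 57/8.

57/8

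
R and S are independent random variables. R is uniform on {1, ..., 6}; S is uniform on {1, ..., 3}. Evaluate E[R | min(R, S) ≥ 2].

4

P(min(R, S) ≥ 2) = 5/9.
Summing R·P(x,y) over outcomes with min(R, S) ≥ 2 gives 20/9.
E[R | min(R, S) ≥ 2] = (20/9) / (5/9) = 4.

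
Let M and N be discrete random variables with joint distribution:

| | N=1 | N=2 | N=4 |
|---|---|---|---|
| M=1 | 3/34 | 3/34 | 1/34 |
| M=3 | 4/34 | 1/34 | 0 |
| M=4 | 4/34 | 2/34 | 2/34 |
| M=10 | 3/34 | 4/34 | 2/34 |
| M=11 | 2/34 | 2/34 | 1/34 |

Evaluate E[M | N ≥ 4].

20/3

P(N ≥ 4) = 3/17.
Summing M·P(M=x,N=y) over the conditioning event gives 20/17.
E[M | N ≥ 4] = (20/17) / (3/17) = 20/3.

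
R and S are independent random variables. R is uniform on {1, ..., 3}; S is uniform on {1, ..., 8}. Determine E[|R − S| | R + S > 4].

31/9

P(R + S > 4) = 3/4.
Summing |R−S|·P(x,y) over outcomes with R + S > 4 gives 31/12.
E[|R − S| | R + S > 4] = (31/12) / (3/4) = 31/9.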